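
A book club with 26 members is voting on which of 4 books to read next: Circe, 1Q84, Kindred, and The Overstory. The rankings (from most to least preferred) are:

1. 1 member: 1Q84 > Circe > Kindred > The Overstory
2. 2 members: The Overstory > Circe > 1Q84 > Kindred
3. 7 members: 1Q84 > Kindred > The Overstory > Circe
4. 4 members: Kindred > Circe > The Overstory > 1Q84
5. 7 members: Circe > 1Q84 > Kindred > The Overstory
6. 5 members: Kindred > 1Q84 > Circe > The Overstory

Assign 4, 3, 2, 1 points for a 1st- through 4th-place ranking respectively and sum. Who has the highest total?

1Q84

Circe: 1·3 + 2·3 + 7·1 + 4·3 + 7·4 + 5·2 = 66
1Q84: 1·4 + 2·2 + 7·4 + 4·1 + 7·3 + 5·3 = 76
Kindred: 1·2 + 2·1 + 7·3 + 4·4 + 7·2 + 5·4 = 75
The Overstory: 1·1 + 2·4 + 7·2 + 4·2 + 7·1 + 5·1 = 43
1Q84 has the highest Borda score (76).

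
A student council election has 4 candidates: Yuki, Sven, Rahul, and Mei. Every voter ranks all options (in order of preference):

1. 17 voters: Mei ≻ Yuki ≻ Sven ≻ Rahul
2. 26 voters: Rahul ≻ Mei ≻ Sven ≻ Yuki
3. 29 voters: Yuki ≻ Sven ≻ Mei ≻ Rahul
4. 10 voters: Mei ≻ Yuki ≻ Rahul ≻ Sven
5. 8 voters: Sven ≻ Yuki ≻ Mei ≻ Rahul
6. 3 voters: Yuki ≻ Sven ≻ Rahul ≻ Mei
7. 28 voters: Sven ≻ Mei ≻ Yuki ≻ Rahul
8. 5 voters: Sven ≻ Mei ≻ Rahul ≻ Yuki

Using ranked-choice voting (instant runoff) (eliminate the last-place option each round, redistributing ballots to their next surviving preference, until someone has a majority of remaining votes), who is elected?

Sven

Round 1: Yuki 32, Sven 41, Rahul 26, Mei 27. Eliminate Rahul.
Round 2: Yuki 32, Sven 41, Mei 53. Eliminate Yuki.
Round 3: Sven 73, Mei 53. Sven has a majority.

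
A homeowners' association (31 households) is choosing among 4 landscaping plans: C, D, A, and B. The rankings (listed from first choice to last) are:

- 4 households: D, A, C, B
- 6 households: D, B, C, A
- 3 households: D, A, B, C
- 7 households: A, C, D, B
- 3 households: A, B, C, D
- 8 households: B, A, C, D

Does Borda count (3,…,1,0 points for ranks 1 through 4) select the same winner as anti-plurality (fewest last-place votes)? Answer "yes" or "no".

no

Borda — scores: C 35, D 46, A 60, B 45. Winner: A.
Anti-plurality — last-place votes: C 3, D 11, A 6, B 11. Winner: C.
The two methods disagree.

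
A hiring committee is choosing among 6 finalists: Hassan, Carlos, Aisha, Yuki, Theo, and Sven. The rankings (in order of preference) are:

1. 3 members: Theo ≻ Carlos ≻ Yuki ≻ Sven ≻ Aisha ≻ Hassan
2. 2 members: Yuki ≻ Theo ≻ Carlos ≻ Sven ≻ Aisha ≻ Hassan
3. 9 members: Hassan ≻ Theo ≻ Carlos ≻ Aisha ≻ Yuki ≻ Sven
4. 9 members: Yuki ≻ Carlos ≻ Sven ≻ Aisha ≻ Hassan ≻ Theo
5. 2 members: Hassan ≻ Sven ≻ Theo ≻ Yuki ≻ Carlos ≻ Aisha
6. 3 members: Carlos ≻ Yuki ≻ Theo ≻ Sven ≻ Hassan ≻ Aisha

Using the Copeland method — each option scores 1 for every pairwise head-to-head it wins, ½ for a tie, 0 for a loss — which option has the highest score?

Carlos

Hassan: beats Theo; ties Aisha; loses to Carlos, Yuki, and Sven → score 1.5.
Carlos: beats Hassan, Aisha, Yuki, and Sven; loses to Theo → score 4.
Aisha: ties Hassan; loses to Carlos, Yuki, Theo, and Sven → score 0.5.
Yuki: beats Hassan, Aisha, and Sven; ties Theo; loses to Carlos → score 3.5.
Theo: beats Carlos, Aisha, and Sven; ties Yuki; loses to Hassan → score 3.5.
Sven: beats Hassan and Aisha; loses to Carlos, Yuki, and Theo → score 2.
Carlos has the best pairwise record.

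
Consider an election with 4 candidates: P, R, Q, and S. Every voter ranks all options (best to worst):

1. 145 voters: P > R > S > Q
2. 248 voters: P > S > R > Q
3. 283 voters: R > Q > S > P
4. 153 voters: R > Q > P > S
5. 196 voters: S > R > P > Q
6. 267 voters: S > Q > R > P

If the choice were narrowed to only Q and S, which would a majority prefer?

S

Voters preferring Q to S: 436; preferring S to Q: 856.
S wins the head-to-head.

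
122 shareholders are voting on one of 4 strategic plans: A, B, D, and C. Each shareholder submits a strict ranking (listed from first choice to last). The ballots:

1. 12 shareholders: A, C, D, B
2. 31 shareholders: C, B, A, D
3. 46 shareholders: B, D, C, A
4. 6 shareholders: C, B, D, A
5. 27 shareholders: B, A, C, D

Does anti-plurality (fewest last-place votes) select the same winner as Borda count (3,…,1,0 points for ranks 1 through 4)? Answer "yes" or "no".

no

Anti-plurality — last-place votes: A 52, B 12, D 58, C 0. Winner: C.
Borda — scores: A 121, B 293, D 110, C 208. Winner: B.
The two methods disagree.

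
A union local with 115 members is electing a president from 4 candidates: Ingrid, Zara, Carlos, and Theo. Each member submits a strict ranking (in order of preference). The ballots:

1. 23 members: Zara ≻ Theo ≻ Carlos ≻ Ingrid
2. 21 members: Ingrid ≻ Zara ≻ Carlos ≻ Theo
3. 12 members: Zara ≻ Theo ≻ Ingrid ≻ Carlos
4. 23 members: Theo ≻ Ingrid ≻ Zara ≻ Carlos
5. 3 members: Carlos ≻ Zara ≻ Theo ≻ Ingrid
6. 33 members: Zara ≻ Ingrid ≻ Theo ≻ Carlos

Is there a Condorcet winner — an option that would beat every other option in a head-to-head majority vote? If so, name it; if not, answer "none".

Zara vs Ingrid: 71–44 for Zara.
Zara vs Carlos: 112–3 for Zara.
Zara vs Theo: 92–23 for Zara.
Zara beats every other option head-to-head.

Zara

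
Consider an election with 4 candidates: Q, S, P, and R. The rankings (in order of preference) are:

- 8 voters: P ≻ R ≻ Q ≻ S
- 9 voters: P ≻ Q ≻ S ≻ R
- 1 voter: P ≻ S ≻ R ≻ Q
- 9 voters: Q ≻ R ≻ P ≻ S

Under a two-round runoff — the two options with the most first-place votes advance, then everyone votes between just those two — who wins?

P

Round 1 first-place votes: Q 9, S 0, P 18, R 0.
P and Q advance.
Runoff: P is preferred to Q by 18 voters; Q by 9.
P wins the runoff.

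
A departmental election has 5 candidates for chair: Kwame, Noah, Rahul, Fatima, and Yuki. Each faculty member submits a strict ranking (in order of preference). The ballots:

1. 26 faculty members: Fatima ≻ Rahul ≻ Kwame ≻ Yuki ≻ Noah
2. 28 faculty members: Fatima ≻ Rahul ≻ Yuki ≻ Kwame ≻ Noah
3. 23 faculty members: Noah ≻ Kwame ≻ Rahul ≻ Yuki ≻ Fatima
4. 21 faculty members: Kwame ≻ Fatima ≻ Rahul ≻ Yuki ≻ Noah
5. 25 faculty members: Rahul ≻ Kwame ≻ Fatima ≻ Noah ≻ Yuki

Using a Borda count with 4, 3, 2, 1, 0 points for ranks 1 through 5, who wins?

Kwame: 26·2 + 28·1 + 23·3 + 21·4 + 25·3 = 308
Noah: 26·0 + 28·0 + 23·4 + 21·0 + 25·1 = 117
Rahul: 26·3 + 28·3 + 23·2 + 21·2 + 25·4 = 350
Fatima: 26·4 + 28·4 + 23·0 + 21·3 + 25·2 = 329
Yuki: 26·1 + 28·2 + 23·1 + 21·1 + 25·0 = 126
Rahul has the highest Borda score (350).

Rahul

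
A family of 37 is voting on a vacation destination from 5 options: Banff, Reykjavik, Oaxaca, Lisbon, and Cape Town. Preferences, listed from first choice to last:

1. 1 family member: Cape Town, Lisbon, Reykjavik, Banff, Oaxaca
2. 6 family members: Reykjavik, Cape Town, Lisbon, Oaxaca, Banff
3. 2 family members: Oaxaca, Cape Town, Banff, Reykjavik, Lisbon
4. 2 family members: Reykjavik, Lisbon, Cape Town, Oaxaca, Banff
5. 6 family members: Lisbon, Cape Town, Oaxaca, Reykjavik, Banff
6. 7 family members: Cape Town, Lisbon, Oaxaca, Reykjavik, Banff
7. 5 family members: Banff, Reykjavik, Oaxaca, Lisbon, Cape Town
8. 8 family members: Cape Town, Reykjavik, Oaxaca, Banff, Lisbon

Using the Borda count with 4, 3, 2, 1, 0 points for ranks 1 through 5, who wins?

Cape Town

Banff: 1·1 + 6·0 + 2·2 + 2·0 + 6·0 + 7·0 + 5·4 + 8·1 = 33
Reykjavik: 1·2 + 6·4 + 2·1 + 2·4 + 6·1 + 7·1 + 5·3 + 8·3 = 88
Oaxaca: 1·0 + 6·1 + 2·4 + 2·1 + 6·2 + 7·2 + 5·2 + 8·2 = 68
Lisbon: 1·3 + 6·2 + 2·0 + 2·3 + 6·4 + 7·3 + 5·1 + 8·0 = 71
Cape Town: 1·4 + 6·3 + 2·3 + 2·2 + 6·3 + 7·4 + 5·0 + 8·4 = 110
Cape Town has the highest Borda score (110).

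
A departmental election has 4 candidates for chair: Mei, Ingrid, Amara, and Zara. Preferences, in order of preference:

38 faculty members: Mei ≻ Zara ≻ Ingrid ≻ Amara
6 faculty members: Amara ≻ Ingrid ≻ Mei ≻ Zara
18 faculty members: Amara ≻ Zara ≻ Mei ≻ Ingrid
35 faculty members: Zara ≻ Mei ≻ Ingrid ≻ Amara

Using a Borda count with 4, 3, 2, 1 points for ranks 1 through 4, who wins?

Mei: 38·4 + 6·2 + 18·2 + 35·3 = 305
Ingrid: 38·2 + 6·3 + 18·1 + 35·2 = 182
Amara: 38·1 + 6·4 + 18·4 + 35·1 = 169
Zara: 38·3 + 6·1 + 18·3 + 35·4 = 314
Zara has the highest Borda score (314).

Zara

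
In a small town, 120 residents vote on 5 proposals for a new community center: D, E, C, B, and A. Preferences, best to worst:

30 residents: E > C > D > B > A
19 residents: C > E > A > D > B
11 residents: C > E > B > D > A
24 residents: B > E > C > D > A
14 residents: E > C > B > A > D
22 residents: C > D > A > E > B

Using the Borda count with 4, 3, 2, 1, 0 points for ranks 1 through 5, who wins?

C

D: 30·2 + 19·1 + 11·1 + 24·1 + 14·0 + 22·3 = 180
E: 30·4 + 19·3 + 11·3 + 24·3 + 14·4 + 22·1 = 360
C: 30·3 + 19·4 + 11·4 + 24·2 + 14·3 + 22·4 = 388
B: 30·1 + 19·0 + 11·2 + 24·4 + 14·2 + 22·0 = 176
A: 30·0 + 19·2 + 11·0 + 24·0 + 14·1 + 22·2 = 96
C has the highest Borda score (388).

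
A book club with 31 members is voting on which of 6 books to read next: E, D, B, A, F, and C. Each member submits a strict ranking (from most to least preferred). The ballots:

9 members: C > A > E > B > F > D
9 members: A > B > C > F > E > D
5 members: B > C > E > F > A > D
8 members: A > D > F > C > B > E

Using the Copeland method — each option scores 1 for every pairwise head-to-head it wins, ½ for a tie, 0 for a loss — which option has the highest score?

E: beats D; loses to B, A, F, and C → score 1.
D: loses to E, B, A, F, and C → score 0.
B: beats E, D, and F; loses to A and C → score 3.
A: beats E, D, B, F, and C → score 5.
F: beats E and D; loses to B, A, and C → score 2.
C: beats E, D, B, and F; loses to A → score 4.
A has the best pairwise record.

A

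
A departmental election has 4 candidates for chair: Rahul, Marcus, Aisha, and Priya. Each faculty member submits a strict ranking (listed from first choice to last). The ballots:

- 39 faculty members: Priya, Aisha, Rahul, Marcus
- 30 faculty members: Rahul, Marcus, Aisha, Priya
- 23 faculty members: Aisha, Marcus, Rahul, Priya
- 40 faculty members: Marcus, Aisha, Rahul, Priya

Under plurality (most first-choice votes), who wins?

First-place votes: Rahul 30, Marcus 40, Aisha 23, Priya 39.
Marcus has the most first-place votes.

Marcus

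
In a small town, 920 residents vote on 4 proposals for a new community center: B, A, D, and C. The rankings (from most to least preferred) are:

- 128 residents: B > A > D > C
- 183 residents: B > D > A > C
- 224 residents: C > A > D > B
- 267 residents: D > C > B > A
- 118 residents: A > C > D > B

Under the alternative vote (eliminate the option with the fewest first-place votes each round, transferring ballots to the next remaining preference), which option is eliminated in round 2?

Round 1: B 311, A 118, D 267, C 224. Eliminate A.
Round 2: B 311, D 267, C 342. Eliminate D.

D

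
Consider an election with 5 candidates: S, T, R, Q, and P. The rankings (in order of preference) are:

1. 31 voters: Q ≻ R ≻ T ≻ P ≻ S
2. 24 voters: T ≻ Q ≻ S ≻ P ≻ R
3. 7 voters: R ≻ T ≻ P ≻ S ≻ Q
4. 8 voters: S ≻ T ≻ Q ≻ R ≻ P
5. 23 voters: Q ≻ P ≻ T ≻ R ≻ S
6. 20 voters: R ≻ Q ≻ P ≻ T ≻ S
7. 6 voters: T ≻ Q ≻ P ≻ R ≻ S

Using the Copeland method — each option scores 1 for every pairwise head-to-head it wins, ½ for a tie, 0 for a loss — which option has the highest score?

Q

S: loses to T, R, Q, and P → score 0.
T: beats S, R, and P; loses to Q → score 3.
R: beats S and P; loses to T and Q → score 2.
Q: beats S, T, R, and P → score 4.
P: beats S; loses to T, R, and Q → score 1.
Q has the best pairwise record.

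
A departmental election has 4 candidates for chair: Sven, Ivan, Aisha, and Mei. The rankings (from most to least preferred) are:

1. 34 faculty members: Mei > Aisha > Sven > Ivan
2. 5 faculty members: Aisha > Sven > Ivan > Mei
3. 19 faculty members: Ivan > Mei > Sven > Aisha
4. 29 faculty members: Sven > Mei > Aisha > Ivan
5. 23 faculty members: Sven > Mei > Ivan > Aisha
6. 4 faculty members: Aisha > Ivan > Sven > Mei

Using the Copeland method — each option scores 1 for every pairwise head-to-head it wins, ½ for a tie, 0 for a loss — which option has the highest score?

Sven

Sven: beats Ivan, Aisha, and Mei → score 3.
Ivan: loses to Sven, Aisha, and Mei → score 0.
Aisha: beats Ivan; loses to Sven and Mei → score 1.
Mei: beats Ivan and Aisha; loses to Sven → score 2.
Sven has the best pairwise record.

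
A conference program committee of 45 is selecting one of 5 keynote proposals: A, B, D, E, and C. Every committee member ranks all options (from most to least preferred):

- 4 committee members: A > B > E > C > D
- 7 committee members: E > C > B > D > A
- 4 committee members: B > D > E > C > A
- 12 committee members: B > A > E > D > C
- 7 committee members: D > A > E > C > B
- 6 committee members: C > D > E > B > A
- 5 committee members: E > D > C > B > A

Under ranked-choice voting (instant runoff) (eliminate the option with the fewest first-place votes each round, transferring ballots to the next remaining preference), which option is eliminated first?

Round 1: A 4, B 16, D 7, E 12, C 6. Eliminate A.

A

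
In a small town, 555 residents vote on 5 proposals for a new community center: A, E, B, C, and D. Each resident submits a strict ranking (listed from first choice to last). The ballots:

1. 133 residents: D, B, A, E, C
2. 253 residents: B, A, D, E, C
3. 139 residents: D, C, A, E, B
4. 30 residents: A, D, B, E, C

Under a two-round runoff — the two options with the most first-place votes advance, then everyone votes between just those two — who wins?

Round 1 first-place votes: A 30, E 0, B 253, C 0, D 272.
D and B advance.
Runoff: D is preferred to B by 302 voters; B by 253.
D wins the runoff.

D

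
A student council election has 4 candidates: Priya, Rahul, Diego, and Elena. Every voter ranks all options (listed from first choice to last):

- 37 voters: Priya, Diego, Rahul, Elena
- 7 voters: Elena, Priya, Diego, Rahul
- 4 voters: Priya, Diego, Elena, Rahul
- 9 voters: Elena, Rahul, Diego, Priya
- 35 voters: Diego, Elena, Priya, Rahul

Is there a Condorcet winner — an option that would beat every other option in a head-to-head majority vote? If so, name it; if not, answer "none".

Checking pairwise contests:
Elena beats Priya 51–41.
Priya beats Rahul 83–9.
Priya beats Diego 48–44.
Diego beats Elena 76–16.
Every option loses at least one head-to-head, so there is no Condorcet winner.

none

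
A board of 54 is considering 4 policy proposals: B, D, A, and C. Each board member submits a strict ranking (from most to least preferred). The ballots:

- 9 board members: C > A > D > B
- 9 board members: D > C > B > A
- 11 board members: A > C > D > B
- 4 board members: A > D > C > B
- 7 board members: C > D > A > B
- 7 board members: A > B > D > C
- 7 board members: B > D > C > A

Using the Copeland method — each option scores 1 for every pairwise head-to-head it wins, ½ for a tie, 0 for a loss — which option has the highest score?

B: loses to D, A, and C → score 0.
D: beats B; ties C; loses to A → score 1.5.
A: beats B and D; loses to C → score 2.
C: beats B and A; ties D → score 2.5.
C has the best pairwise record.

C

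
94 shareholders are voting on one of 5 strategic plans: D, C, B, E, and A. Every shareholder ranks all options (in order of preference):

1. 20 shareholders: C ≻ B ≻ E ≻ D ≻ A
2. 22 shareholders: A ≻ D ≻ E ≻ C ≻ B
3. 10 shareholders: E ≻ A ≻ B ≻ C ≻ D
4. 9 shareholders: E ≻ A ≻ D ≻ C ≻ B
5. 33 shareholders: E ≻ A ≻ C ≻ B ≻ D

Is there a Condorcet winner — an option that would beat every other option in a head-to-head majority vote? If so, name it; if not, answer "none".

E

E vs D: 72–22 for E.
E vs C: 74–20 for E.
E vs B: 74–20 for E.
E vs A: 72–22 for E.
E beats every other option head-to-head.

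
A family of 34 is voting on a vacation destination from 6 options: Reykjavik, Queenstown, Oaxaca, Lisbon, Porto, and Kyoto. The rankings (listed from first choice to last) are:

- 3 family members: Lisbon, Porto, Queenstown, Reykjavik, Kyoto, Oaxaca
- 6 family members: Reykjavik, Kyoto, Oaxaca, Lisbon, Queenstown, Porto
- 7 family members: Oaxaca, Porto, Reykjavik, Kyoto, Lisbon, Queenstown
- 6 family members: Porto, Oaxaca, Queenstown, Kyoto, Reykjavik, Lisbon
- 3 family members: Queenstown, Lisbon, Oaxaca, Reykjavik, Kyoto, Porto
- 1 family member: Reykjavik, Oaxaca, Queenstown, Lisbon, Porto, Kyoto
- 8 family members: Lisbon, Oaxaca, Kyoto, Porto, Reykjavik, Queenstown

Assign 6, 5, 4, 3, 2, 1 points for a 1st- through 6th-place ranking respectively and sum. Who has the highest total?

Oaxaca

Reykjavik: 3·3 + 6·6 + 7·4 + 6·2 + 3·3 + 1·6 + 8·2 = 116
Queenstown: 3·4 + 6·2 + 7·1 + 6·4 + 3·6 + 1·4 + 8·1 = 85
Oaxaca: 3·1 + 6·4 + 7·6 + 6·5 + 3·4 + 1·5 + 8·5 = 156
Lisbon: 3·6 + 6·3 + 7·2 + 6·1 + 3·5 + 1·3 + 8·6 = 122
Porto: 3·5 + 6·1 + 7·5 + 6·6 + 3·1 + 1·2 + 8·3 = 121
Kyoto: 3·2 + 6·5 + 7·3 + 6·3 + 3·2 + 1·1 + 8·4 = 114
Oaxaca has the highest Borda score (156).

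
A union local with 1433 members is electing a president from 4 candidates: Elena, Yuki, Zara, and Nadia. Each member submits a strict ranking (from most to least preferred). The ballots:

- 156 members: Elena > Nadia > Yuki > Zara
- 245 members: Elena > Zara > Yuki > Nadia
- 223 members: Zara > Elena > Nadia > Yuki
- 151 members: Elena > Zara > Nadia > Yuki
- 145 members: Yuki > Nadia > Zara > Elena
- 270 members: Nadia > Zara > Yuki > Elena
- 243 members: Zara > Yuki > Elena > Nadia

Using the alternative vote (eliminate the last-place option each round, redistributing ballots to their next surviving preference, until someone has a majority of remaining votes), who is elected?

Zara

Round 1: Elena 552, Yuki 145, Zara 466, Nadia 270. Eliminate Yuki.
Round 2: Elena 552, Zara 466, Nadia 415. Eliminate Nadia.
Round 3: Elena 552, Zara 881. Zara has a majority.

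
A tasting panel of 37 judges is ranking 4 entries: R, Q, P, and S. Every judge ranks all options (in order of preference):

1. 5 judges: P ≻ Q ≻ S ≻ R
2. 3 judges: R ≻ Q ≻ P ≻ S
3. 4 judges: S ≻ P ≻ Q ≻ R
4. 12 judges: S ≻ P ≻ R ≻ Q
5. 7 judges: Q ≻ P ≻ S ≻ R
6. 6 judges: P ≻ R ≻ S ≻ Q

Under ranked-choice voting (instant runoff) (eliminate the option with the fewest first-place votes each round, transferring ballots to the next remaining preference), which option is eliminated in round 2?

Round 1: R 3, Q 7, P 11, S 16. Eliminate R.
Round 2: Q 10, P 11, S 16. Eliminate Q.

Q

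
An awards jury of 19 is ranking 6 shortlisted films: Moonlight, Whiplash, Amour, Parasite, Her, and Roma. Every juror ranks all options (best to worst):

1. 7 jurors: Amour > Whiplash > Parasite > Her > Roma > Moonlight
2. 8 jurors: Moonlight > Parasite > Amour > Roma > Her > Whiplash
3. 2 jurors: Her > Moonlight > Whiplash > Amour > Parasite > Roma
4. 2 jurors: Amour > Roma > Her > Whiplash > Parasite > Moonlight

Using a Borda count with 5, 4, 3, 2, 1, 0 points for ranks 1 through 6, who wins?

Moonlight: 7·0 + 8·5 + 2·4 + 2·0 = 48
Whiplash: 7·4 + 8·0 + 2·3 + 2·2 = 38
Amour: 7·5 + 8·3 + 2·2 + 2·5 = 73
Parasite: 7·3 + 8·4 + 2·1 + 2·1 = 57
Her: 7·2 + 8·1 + 2·5 + 2·3 = 38
Roma: 7·1 + 8·2 + 2·0 + 2·4 = 31
Amour has the highest Borda score (73).

Amour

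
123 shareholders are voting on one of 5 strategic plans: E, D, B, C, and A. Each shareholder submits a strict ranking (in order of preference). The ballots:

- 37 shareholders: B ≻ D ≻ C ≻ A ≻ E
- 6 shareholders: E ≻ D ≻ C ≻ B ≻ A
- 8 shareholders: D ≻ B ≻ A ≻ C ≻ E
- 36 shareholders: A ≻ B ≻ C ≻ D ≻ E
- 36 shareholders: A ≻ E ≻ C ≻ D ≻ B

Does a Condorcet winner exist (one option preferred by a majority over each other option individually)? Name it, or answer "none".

A vs E: 117–6 for A.
A vs D: 72–51 for A.
A vs B: 72–51 for A.
A vs C: 80–43 for A.
A beats every other option head-to-head.

A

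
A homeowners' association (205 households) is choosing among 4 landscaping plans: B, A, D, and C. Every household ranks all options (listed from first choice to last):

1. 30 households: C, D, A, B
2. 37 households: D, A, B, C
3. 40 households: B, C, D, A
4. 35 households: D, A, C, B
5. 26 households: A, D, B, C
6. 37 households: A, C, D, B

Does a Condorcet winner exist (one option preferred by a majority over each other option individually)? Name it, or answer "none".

none

Checking pairwise contests:
A beats B 165–40.
D beats A 142–63.
C beats D 107–98.
B beats C 103–102.
Every option loses at least one head-to-head, so there is no Condorcet winner.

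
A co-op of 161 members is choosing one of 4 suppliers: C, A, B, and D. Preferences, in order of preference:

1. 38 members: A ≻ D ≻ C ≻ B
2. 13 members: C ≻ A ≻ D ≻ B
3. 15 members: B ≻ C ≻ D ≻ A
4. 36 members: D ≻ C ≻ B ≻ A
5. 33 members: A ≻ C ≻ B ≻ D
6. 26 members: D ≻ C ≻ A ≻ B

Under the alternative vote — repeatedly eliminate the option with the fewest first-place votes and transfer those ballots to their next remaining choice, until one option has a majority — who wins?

A

Round 1: C 13, A 71, B 15, D 62. Eliminate C.
Round 2: A 84, B 15, D 62. A has a majority.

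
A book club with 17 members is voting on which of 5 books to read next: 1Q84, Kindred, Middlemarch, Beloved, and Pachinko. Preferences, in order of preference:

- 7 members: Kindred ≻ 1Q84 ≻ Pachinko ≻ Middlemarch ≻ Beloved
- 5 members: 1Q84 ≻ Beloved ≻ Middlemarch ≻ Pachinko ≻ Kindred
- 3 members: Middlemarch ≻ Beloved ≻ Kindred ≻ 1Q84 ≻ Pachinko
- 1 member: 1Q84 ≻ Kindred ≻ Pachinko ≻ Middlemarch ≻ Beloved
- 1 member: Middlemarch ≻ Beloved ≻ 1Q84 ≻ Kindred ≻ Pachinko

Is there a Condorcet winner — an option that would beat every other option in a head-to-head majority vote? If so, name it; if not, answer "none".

Checking pairwise contests:
Kindred beats 1Q84 10–7.
Middlemarch beats Kindred 9–8.
1Q84 beats Middlemarch 13–4.
1Q84 beats Beloved 13–4.
1Q84 beats Pachinko 17–0.
Every option loses at least one head-to-head, so there is no Condorcet winner.

none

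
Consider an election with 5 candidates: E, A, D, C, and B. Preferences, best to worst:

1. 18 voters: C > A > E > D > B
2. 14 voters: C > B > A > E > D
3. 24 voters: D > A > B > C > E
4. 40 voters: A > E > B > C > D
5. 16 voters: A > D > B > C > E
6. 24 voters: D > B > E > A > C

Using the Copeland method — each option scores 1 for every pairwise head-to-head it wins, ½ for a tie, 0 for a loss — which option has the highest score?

E: beats D; loses to A, C, and B → score 1.
A: beats E, D, C, and B → score 4.
D: beats B; loses to E, A, and C → score 1.
C: beats E and D; loses to A and B → score 2.
B: beats E and C; loses to A and D → score 2.
A has the best pairwise record.

A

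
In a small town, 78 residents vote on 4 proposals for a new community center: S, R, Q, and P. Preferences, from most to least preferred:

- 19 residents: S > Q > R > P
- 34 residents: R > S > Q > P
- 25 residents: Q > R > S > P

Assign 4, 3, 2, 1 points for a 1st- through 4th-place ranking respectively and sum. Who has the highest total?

R

S: 19·4 + 34·3 + 25·2 = 228
R: 19·2 + 34·4 + 25·3 = 249
Q: 19·3 + 34·2 + 25·4 = 225
P: 19·1 + 34·1 + 25·1 = 78
R has the highest Borda score (249).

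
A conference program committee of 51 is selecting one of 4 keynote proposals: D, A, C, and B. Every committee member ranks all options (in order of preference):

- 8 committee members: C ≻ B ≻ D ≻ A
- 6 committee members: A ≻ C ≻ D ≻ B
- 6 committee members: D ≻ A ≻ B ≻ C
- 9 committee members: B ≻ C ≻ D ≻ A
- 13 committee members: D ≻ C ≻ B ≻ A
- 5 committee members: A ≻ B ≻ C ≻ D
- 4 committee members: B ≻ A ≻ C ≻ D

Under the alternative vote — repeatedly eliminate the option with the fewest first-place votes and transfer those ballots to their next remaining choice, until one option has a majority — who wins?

Round 1: D 19, A 11, C 8, B 13. Eliminate C.
Round 2: D 19, A 11, B 21. Eliminate A.
Round 3: D 25, B 26. B has a majority.

B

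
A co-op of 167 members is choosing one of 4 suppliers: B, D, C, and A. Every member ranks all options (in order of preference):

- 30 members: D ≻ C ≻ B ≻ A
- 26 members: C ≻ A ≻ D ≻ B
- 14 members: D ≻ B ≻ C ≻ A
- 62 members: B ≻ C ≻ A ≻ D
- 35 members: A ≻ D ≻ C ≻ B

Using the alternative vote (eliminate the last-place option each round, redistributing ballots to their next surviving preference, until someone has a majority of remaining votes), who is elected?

Round 1: B 62, D 44, C 26, A 35. Eliminate C.
Round 2: B 62, D 44, A 61. Eliminate D.
Round 3: B 106, A 61. B has a majority.

B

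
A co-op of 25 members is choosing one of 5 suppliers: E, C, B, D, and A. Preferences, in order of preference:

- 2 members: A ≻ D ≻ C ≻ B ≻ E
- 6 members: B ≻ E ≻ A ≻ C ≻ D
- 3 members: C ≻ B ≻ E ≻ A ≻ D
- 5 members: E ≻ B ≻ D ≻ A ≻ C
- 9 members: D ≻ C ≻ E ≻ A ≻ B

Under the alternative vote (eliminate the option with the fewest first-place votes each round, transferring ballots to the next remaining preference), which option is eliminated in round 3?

E

Round 1: E 5, C 3, B 6, D 9, A 2. Eliminate A.
Round 2: E 5, C 3, B 6, D 11. Eliminate C.
Round 3: E 5, B 9, D 11. Eliminate E.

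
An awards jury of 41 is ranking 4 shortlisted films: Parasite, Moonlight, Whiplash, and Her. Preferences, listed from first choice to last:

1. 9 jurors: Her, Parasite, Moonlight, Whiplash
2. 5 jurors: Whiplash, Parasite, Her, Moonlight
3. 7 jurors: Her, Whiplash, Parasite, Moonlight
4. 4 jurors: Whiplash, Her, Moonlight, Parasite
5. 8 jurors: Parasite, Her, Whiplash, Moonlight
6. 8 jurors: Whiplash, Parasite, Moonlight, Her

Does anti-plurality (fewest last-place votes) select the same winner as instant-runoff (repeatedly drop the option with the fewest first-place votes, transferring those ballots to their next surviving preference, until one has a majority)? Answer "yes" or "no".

Anti-plurality — last-place votes: Parasite 4, Moonlight 20, Whiplash 9, Her 8. Winner: Parasite.
Instant-runoff — R1 Parasite 8, Moonlight 0, Whiplash 17, Her 16 (Moonlight out); R2 Parasite 8, Whiplash 17, Her 16 (Parasite out); R3 Whiplash 17, Her 24 (Her winner). Winner: Her.
The two methods disagree.

no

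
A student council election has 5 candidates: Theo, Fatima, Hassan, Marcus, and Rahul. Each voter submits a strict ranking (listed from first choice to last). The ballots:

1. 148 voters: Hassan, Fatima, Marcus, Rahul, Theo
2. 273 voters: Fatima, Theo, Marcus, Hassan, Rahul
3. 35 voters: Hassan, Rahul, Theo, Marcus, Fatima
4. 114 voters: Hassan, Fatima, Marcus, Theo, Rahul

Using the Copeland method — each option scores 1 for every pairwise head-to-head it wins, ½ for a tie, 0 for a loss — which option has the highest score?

Hassan

Theo: beats Marcus and Rahul; loses to Fatima and Hassan → score 2.
Fatima: beats Theo, Marcus, and Rahul; loses to Hassan → score 3.
Hassan: beats Theo, Fatima, Marcus, and Rahul → score 4.
Marcus: beats Rahul; loses to Theo, Fatima, and Hassan → score 1.
Rahul: loses to Theo, Fatima, Hassan, and Marcus → score 0.
Hassan has the best pairwise record.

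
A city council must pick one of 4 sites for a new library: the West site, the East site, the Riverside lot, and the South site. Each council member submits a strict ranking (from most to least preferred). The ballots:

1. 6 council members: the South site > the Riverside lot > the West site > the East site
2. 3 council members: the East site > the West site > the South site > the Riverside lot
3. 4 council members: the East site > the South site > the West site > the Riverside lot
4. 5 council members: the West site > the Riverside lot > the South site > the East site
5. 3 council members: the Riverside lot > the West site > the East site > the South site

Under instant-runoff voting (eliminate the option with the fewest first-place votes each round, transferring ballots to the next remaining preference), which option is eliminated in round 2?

Round 1: the West site 5, the East site 7, the Riverside lot 3, the South site 6. Eliminate the Riverside lot.
Round 2: the West site 8, the East site 7, the South site 6. Eliminate the South site.

the South site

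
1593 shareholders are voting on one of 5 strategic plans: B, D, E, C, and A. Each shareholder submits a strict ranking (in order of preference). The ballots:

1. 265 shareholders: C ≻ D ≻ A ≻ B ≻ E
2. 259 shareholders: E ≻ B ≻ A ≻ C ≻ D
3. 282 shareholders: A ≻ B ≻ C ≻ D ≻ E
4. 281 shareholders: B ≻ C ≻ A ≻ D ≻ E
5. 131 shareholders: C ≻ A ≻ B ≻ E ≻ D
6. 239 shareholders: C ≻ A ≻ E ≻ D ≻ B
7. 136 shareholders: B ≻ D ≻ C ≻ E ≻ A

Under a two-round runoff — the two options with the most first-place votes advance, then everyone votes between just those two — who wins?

B

Round 1 first-place votes: B 417, D 0, E 259, C 635, A 282.
C and B advance.
Runoff: C is preferred to B by 635 voters; B by 958.
B wins the runoff.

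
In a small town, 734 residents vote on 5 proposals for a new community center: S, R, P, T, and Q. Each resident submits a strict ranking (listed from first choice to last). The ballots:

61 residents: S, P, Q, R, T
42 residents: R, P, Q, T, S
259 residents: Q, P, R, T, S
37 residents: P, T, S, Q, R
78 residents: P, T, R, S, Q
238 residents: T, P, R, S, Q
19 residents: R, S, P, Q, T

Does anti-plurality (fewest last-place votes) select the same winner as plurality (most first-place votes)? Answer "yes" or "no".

no

Anti-plurality — last-place votes: S 301, R 37, P 0, T 80, Q 316. Winner: P.
Plurality — first-place votes: S 61, R 61, P 115, T 238, Q 259. Winner: Q.
The two methods disagree.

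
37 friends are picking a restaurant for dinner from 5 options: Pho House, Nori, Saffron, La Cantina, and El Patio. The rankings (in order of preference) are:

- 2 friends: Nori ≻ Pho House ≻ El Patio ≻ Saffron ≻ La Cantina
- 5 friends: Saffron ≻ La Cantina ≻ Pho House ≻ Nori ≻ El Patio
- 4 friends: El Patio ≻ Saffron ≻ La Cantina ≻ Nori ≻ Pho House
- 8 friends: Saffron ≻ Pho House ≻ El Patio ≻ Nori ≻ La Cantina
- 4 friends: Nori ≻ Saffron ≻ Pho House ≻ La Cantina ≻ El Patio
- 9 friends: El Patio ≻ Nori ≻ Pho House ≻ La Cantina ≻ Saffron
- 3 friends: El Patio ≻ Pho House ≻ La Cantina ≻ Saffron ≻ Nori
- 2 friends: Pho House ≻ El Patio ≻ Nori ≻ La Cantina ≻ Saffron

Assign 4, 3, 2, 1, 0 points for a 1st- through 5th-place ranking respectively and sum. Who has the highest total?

El Patio

Pho House: 2·3 + 5·2 + 4·0 + 8·3 + 4·2 + 9·2 + 3·3 + 2·4 = 83
Nori: 2·4 + 5·1 + 4·1 + 8·1 + 4·4 + 9·3 + 3·0 + 2·2 = 72
Saffron: 2·1 + 5·4 + 4·3 + 8·4 + 4·3 + 9·0 + 3·1 + 2·0 = 81
La Cantina: 2·0 + 5·3 + 4·2 + 8·0 + 4·1 + 9·1 + 3·2 + 2·1 = 44
El Patio: 2·2 + 5·0 + 4·4 + 8·2 + 4·0 + 9·4 + 3·4 + 2·3 = 90
El Patio has the highest Borda score (90).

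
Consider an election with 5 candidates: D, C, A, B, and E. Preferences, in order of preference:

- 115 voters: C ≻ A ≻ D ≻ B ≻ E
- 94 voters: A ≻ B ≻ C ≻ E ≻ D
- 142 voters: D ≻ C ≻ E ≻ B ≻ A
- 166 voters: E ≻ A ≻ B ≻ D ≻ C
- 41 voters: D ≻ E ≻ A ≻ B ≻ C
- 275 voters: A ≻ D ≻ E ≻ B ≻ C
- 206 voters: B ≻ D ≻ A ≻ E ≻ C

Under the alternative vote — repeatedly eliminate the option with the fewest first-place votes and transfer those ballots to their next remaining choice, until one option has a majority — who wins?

A

Round 1: D 183, C 115, A 369, B 206, E 166. Eliminate C.
Round 2: D 183, A 484, B 206, E 166. Eliminate E.
Round 3: D 183, A 650, B 206. A has a majority.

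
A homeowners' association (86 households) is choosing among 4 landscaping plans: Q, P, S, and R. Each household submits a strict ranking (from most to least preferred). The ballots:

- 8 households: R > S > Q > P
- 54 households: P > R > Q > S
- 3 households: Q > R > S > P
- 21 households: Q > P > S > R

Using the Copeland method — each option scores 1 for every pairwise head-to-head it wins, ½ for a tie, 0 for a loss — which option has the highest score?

P

Q: beats S; loses to P and R → score 1.
P: beats Q, S, and R → score 3.
S: loses to Q, P, and R → score 0.
R: beats Q and S; loses to P → score 2.
P has the best pairwise record.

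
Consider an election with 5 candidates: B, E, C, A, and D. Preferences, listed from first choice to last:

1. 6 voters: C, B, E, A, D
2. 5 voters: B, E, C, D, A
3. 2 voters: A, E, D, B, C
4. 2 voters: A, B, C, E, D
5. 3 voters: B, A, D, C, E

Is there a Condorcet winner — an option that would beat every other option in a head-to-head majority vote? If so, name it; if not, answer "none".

B

B vs E: 16–2 for B.
B vs C: 12–6 for B.
B vs A: 14–4 for B.
B vs D: 16–2 for B.
B beats every other option head-to-head.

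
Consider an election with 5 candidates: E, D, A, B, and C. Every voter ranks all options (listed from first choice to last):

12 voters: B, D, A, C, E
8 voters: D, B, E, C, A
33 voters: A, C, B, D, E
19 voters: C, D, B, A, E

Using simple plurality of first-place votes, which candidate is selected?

A

First-place votes: E 0, D 8, A 33, B 12, C 19.
A has the most first-place votes.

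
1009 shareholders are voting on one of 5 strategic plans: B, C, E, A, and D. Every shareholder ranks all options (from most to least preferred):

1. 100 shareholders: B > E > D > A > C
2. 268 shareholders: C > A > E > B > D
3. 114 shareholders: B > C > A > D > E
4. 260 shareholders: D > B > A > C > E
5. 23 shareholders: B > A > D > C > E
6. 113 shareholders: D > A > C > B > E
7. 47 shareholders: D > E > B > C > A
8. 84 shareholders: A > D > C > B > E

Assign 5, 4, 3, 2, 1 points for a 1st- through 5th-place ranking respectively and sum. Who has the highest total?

A

B: 100·5 + 268·2 + 114·5 + 260·4 + 23·5 + 113·2 + 47·3 + 84·2 = 3296
C: 100·1 + 268·5 + 114·4 + 260·2 + 23·2 + 113·3 + 47·2 + 84·3 = 3147
E: 100·4 + 268·3 + 114·1 + 260·1 + 23·1 + 113·1 + 47·4 + 84·1 = 1986
A: 100·2 + 268·4 + 114·3 + 260·3 + 23·4 + 113·4 + 47·1 + 84·5 = 3405
D: 100·3 + 268·1 + 114·2 + 260·5 + 23·3 + 113·5 + 47·5 + 84·4 = 3301
A has the highest Borda score (3405).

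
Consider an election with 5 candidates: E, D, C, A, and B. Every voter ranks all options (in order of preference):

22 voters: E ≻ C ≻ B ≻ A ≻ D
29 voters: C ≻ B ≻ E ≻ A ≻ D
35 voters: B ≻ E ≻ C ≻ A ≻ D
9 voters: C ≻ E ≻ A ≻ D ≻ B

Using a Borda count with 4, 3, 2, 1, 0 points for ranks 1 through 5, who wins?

C

E: 22·4 + 29·2 + 35·3 + 9·3 = 278
D: 22·0 + 29·0 + 35·0 + 9·1 = 9
C: 22·3 + 29·4 + 35·2 + 9·4 = 288
A: 22·1 + 29·1 + 35·1 + 9·2 = 104
B: 22·2 + 29·3 + 35·4 + 9·0 = 271
C has the highest Borda score (288).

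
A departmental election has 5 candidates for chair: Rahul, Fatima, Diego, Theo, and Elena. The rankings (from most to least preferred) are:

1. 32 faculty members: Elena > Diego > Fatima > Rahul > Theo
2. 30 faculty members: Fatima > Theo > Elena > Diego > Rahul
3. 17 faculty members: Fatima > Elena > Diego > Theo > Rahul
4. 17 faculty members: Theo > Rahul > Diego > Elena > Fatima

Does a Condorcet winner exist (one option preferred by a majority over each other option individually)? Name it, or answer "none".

Elena vs Rahul: 79–17 for Elena.
Elena vs Fatima: 49–47 for Elena.
Elena vs Diego: 79–17 for Elena.
Elena vs Theo: 49–47 for Elena.
Elena beats every other option head-to-head.

Elena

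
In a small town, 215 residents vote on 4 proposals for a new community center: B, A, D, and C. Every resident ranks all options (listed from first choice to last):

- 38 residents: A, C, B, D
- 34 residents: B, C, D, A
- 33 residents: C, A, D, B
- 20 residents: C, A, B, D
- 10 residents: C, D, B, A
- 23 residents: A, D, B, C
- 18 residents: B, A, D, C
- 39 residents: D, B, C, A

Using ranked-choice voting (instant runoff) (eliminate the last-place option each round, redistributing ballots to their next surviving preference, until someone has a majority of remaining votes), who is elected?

B

Round 1: B 52, A 61, D 39, C 63. Eliminate D.
Round 2: B 91, A 61, C 63. Eliminate A.
Round 3: B 114, C 101. B has a majority.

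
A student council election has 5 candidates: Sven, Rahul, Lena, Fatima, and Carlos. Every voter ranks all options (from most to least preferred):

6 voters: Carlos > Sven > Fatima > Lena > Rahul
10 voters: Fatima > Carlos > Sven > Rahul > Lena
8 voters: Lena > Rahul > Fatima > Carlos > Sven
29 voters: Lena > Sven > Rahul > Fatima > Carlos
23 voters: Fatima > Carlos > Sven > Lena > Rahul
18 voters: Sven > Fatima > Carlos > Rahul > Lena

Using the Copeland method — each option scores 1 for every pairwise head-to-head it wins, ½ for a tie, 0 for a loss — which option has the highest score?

Sven: beats Rahul, Lena, and Fatima; ties Carlos → score 3.5.
Rahul: loses to Sven, Lena, Fatima, and Carlos → score 0.
Lena: beats Rahul; loses to Sven, Fatima, and Carlos → score 1.
Fatima: beats Rahul, Lena, and Carlos; loses to Sven → score 3.
Carlos: beats Rahul and Lena; ties Sven; loses to Fatima → score 2.5.
Sven has the best pairwise record.

Sven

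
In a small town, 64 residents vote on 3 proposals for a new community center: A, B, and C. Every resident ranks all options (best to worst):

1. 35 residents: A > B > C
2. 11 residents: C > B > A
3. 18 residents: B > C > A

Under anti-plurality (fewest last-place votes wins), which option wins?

B

Last-place votes: A 29, B 0, C 35.
B is ranked last by the fewest voters, so B wins.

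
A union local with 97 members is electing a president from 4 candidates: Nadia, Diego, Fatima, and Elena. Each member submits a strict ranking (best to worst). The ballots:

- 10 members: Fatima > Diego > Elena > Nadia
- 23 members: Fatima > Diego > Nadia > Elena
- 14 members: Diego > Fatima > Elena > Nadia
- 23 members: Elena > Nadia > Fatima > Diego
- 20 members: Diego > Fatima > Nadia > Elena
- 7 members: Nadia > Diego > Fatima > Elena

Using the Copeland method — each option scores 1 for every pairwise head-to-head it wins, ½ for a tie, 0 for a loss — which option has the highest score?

Nadia: beats Elena; loses to Diego and Fatima → score 1.
Diego: beats Nadia and Elena; loses to Fatima → score 2.
Fatima: beats Nadia, Diego, and Elena → score 3.
Elena: loses to Nadia, Diego, and Fatima → score 0.
Fatima has the best pairwise record.

Fatima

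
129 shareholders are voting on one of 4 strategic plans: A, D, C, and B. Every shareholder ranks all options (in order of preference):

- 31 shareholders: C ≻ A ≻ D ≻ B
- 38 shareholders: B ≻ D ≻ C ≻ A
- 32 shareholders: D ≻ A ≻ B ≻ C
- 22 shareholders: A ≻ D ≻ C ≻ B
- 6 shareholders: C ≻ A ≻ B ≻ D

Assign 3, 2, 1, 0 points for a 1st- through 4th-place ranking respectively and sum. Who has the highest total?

D

A: 31·2 + 38·0 + 32·2 + 22·3 + 6·2 = 204
D: 31·1 + 38·2 + 32·3 + 22·2 + 6·0 = 247
C: 31·3 + 38·1 + 32·0 + 22·1 + 6·3 = 171
B: 31·0 + 38·3 + 32·1 + 22·0 + 6·1 = 152
D has the highest Borda score (247).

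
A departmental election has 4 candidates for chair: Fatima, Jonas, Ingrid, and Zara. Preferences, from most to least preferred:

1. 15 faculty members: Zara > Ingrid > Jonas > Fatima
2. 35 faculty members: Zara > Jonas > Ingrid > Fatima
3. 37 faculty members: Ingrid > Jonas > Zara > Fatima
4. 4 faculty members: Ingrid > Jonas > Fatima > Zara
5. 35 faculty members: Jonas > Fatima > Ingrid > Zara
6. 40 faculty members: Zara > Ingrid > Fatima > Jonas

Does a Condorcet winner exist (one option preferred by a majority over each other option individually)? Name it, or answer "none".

Zara vs Fatima: 127–39 for Zara.
Zara vs Jonas: 90–76 for Zara.
Zara vs Ingrid: 90–76 for Zara.
Zara beats every other option head-to-head.

Zara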